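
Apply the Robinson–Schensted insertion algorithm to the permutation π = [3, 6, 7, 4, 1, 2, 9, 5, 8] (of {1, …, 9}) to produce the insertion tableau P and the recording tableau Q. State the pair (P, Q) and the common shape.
P = [1, 2, 5, 8] / [3, 4, 7, 9] / [6];  Q = [1, 2, 3, 7] / [4, 6, 8, 9] / [5];  common shape = (4, 4, 1)

Row-insert the values π_1, π_2, … into P one at a time, bumping the leftmost entry strictly greater than the inserted value down to the next row. The recording tableau Q records, in position (i, j), the step at which that cell was added to P.
  Insert 3 (step 1): P = [3];  Q = [1]
  Insert 6 (step 2): P = [3, 6];  Q = [1, 2]
  Insert 7 (step 3): P = [3, 6, 7];  Q = [1, 2, 3]
  Insert 4 (step 4): P = [3, 4, 7] / [6];  Q = [1, 2, 3] / [4]
  Insert 1 (step 5): P = [1, 4, 7] / [3] / [6];  Q = [1, 2, 3] / [4] / [5]
  Insert 2 (step 6): P = [1, 2, 7] / [3, 4] / [6];  Q = [1, 2, 3] / [4, 6] / [5]
  Insert 9 (step 7): P = [1, 2, 7, 9] / [3, 4] / [6];  Q = [1, 2, 3, 7] / [4, 6] / [5]
  Insert 5 (step 8): P = [1, 2, 5, 9] / [3, 4, 7] / [6];  Q = [1, 2, 3, 7] / [4, 6, 8] / [5]
  Insert 8 (step 9): P = [1, 2, 5, 8] / [3, 4, 7, 9] / [6];  Q = [1, 2, 3, 7] / [4, 6, 8, 9] / [5]
Final shape: (4, 4, 1).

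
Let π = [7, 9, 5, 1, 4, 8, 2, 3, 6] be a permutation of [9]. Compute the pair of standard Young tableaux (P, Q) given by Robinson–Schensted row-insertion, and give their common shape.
P = [1, 2, 3, 6] / [4, 8] / [5, 9] / [7];  Q = [1, 2, 6, 9] / [3, 5] / [4, 8] / [7];  common shape = (4, 2, 2, 1)

Row-insert the values π_1, π_2, … into P one at a time, bumping the leftmost entry strictly greater than the inserted value down to the next row. The recording tableau Q records, in position (i, j), the step at which that cell was added to P.
  Insert 7 (step 1): P = [7];  Q = [1]
  Insert 9 (step 2): P = [7, 9];  Q = [1, 2]
  Insert 5 (step 3): P = [5, 9] / [7];  Q = [1, 2] / [3]
  Insert 1 (step 4): P = [1, 9] / [5] / [7];  Q = [1, 2] / [3] / [4]
  Insert 4 (step 5): P = [1, 4] / [5, 9] / [7];  Q = [1, 2] / [3, 5] / [4]
  Insert 8 (step 6): P = [1, 4, 8] / [5, 9] / [7];  Q = [1, 2, 6] / [3, 5] / [4]
  Insert 2 (step 7): P = [1, 2, 8] / [4, 9] / [5] / [7];  Q = [1, 2, 6] / [3, 5] / [4] / [7]
  Insert 3 (step 8): P = [1, 2, 3] / [4, 8] / [5, 9] / [7];  Q = [1, 2, 6] / [3, 5] / [4, 8] / [7]
  Insert 6 (step 9): P = [1, 2, 3, 6] / [4, 8] / [5, 9] / [7];  Q = [1, 2, 6, 9] / [3, 5] / [4, 8] / [7]
Final shape: (4, 2, 2, 1).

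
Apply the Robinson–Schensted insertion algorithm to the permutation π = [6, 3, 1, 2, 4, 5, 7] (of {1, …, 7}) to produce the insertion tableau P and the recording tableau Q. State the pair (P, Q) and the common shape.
P = [1, 2, 4, 5, 7] / [3] / [6];  Q = [1, 4, 5, 6, 7] / [2] / [3];  common shape = (5, 1, 1)

Row-insert the values π_1, π_2, … into P one at a time, bumping the leftmost entry strictly greater than the inserted value down to the next row. The recording tableau Q records, in position (i, j), the step at which that cell was added to P.
  Insert 6 (step 1): P = [6];  Q = [1]
  Insert 3 (step 2): P = [3] / [6];  Q = [1] / [2]
  Insert 1 (step 3): P = [1] / [3] / [6];  Q = [1] / [2] / [3]
  Insert 2 (step 4): P = [1, 2] / [3] / [6];  Q = [1, 4] / [2] / [3]
  Insert 4 (step 5): P = [1, 2, 4] / [3] / [6];  Q = [1, 4, 5] / [2] / [3]
  Insert 5 (step 6): P = [1, 2, 4, 5] / [3] / [6];  Q = [1, 4, 5, 6] / [2] / [3]
  Insert 7 (step 7): P = [1, 2, 4, 5, 7] / [3] / [6];  Q = [1, 4, 5, 6, 7] / [2] / [3]
Final shape: (5, 1, 1).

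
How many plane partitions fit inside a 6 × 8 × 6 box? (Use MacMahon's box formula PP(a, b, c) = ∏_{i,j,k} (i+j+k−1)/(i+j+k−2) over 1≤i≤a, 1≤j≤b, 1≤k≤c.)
PP(6, 8, 6) = 469699956117392

Evaluate the triple product over i = 1..6, j = 1..8, k = 1..6. The factors are (2/1) · (3/2) · (4/3) · (5/4) · (6/5) · (7/6) · (3/2) · (4/3) · … (288 factors total). The numerators and denominators telescope so the product is an integer; carrying out the multiplication exactly gives PP(6, 8, 6) = 469699956117392.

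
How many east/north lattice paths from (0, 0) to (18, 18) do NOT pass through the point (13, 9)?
Number of paths = 8079300460

Total paths from (0, 0) to (18, 18): C(36, 18) = 9075135300. Paths through (13, 9): (paths (0, 0) → (13, 9)) × (paths (13, 9) → (18, 18)) = C(22, 13) · C(14, 5) = 497420 · 2002 = 995834840. Avoidance count = 9075135300 − 995834840 = 8079300460.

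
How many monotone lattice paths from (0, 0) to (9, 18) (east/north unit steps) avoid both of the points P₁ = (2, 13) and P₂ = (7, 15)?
Number of paths = 2920275

Inclusion–exclusion. Total paths: C(27, 9) = 4686825. Through P₁: C(15, 2)·C(12, 7) = 83160. Through P₂: C(22, 7)·C(5, 2) = 1705440. Since P₁ is strictly southwest of P₂, a monotone path through both must visit P₁ then P₂; paths through both = C(15, 2)·C(7, 5)·C(5, 2) = 22050. Avoid both = 4686825 − 83160 − 1705440 + 22050 = 2920275.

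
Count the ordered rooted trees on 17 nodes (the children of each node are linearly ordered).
C_16 = 35357670

These ordered rooted trees are counted by the Catalan number C_n = (1/(n + 1)) · C(2n, n). For n = 16: C_16 = (1/17) · C(32, 16) = 601080390/17 = 35357670.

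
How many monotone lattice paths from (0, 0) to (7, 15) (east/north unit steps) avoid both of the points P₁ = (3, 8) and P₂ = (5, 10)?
Number of paths = 73821

Inclusion–exclusion. Total paths: C(22, 7) = 170544. Through P₁: C(11, 3)·C(11, 4) = 54450. Through P₂: C(15, 5)·C(7, 2) = 63063. Since P₁ is strictly southwest of P₂, a monotone path through both must visit P₁ then P₂; paths through both = C(11, 3)·C(4, 2)·C(7, 2) = 20790. Avoid both = 170544 − 54450 − 63063 + 20790 = 73821.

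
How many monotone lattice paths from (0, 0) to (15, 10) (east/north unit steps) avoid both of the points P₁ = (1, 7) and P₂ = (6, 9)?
Number of paths = 3214950

Inclusion–exclusion. Total paths: C(25, 15) = 3268760. Through P₁: C(8, 1)·C(17, 14) = 5440. Through P₂: C(15, 6)·C(10, 9) = 50050. Since P₁ is strictly southwest of P₂, a monotone path through both must visit P₁ then P₂; paths through both = C(8, 1)·C(7, 5)·C(10, 9) = 1680. Avoid both = 3268760 − 5440 − 50050 + 1680 = 3214950.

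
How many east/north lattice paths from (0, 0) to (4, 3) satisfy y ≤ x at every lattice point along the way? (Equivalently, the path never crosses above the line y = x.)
Number of paths = 14

By the reflection principle (André's argument), the number of monotone paths to (4, 3) with n ≤ m that never go above y = x is C(7, 4) − C(7, 5) = 35 − 21 = 14.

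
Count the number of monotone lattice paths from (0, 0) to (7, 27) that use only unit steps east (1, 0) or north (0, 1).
Number of paths = 5379616

A monotone lattice path from (0, 0) to (7, 27) consists of 7 east steps and 27 north steps in some order, so it is determined by which 7 of the 34 steps are east. The count is C(34, 7) = 5379616.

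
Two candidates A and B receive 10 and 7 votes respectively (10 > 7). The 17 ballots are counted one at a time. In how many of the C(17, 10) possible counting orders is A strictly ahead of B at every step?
Strict-lead orderings = 3432

Total orderings of the 17 votes with 10 for A: C(17, 10) = 19448. By the Bertrand ballot formula (Cycle Lemma / reflection principle), the number of orderings in which A is strictly ahead of B throughout is (p − q)/(p + q) · C(p + q, p) = (10 − 7)/(10 + 7) · 19448 = 3432.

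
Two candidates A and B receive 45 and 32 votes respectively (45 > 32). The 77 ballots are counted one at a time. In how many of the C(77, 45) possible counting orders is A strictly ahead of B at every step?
Strict-lead orderings = 778726690986322239070

Total orderings of the 77 votes with 45 for A: C(77, 45) = 4612458092765139416030. By the Bertrand ballot formula (Cycle Lemma / reflection principle), the number of orderings in which A is strictly ahead of B throughout is (p − q)/(p + q) · C(p + q, p) = (45 − 32)/(45 + 32) · 4612458092765139416030 = 778726690986322239070.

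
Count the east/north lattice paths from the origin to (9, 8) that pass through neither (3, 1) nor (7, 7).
Number of paths = 9670

Inclusion–exclusion. Total paths: C(17, 9) = 24310. Through P₁: C(4, 3)·C(13, 6) = 6864. Through P₂: C(14, 7)·C(3, 2) = 10296. Since P₁ is strictly southwest of P₂, a monotone path through both must visit P₁ then P₂; paths through both = C(4, 3)·C(10, 4)·C(3, 2) = 2520. Avoid both = 24310 − 6864 − 10296 + 2520 = 9670.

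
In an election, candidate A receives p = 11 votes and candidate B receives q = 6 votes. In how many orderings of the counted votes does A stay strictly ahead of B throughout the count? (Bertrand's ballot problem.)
Strict-lead orderings = 3640

Total orderings of the 17 votes with 11 for A: C(17, 11) = 12376. By the Bertrand ballot formula (Cycle Lemma / reflection principle), the number of orderings in which A is strictly ahead of B throughout is (p − q)/(p + q) · C(p + q, p) = (11 − 6)/(11 + 6) · 12376 = 3640.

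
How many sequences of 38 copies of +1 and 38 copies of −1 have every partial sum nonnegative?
C_38 = 176733862787006701400

These ballot sequences are counted by the Catalan number C_n = (1/(n + 1)) · C(2n, n). For n = 38: C_38 = (1/39) · C(76, 38) = 6892620648693261354600/39 = 176733862787006701400.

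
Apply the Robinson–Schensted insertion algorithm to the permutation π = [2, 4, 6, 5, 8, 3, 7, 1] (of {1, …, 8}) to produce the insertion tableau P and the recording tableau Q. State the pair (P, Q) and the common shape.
P = [1, 3, 5, 7] / [2, 8] / [4] / [6];  Q = [1, 2, 3, 5] / [4, 7] / [6] / [8];  common shape = (4, 2, 1, 1)

Row-insert the values π_1, π_2, … into P one at a time, bumping the leftmost entry strictly greater than the inserted value down to the next row. The recording tableau Q records, in position (i, j), the step at which that cell was added to P.
  Insert 2 (step 1): P = [2];  Q = [1]
  Insert 4 (step 2): P = [2, 4];  Q = [1, 2]
  Insert 6 (step 3): P = [2, 4, 6];  Q = [1, 2, 3]
  Insert 5 (step 4): P = [2, 4, 5] / [6];  Q = [1, 2, 3] / [4]
  Insert 8 (step 5): P = [2, 4, 5, 8] / [6];  Q = [1, 2, 3, 5] / [4]
  Insert 3 (step 6): P = [2, 3, 5, 8] / [4] / [6];  Q = [1, 2, 3, 5] / [4] / [6]
  Insert 7 (step 7): P = [2, 3, 5, 7] / [4, 8] / [6];  Q = [1, 2, 3, 5] / [4, 7] / [6]
  Insert 1 (step 8): P = [1, 3, 5, 7] / [2, 8] / [4] / [6];  Q = [1, 2, 3, 5] / [4, 7] / [6] / [8]
Final shape: (4, 2, 1, 1).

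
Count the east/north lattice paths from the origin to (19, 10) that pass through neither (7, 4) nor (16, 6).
Number of paths = 11927685

Inclusion–exclusion. Total paths: C(29, 19) = 20030010. Through P₁: C(11, 7)·C(18, 12) = 6126120. Through P₂: C(22, 16)·C(7, 3) = 2611455. Since P₁ is strictly southwest of P₂, a monotone path through both must visit P₁ then P₂; paths through both = C(11, 7)·C(11, 9)·C(7, 3) = 635250. Avoid both = 20030010 − 6126120 − 2611455 + 635250 = 11927685.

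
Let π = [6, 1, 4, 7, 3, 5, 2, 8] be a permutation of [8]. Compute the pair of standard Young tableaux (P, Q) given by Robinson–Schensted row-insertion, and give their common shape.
P = [1, 2, 5, 8] / [3, 7] / [4] / [6];  Q = [1, 3, 4, 8] / [2, 6] / [5] / [7];  common shape = (4, 2, 1, 1)

Row-insert the values π_1, π_2, … into P one at a time, bumping the leftmost entry strictly greater than the inserted value down to the next row. The recording tableau Q records, in position (i, j), the step at which that cell was added to P.
  Insert 6 (step 1): P = [6];  Q = [1]
  Insert 1 (step 2): P = [1] / [6];  Q = [1] / [2]
  Insert 4 (step 3): P = [1, 4] / [6];  Q = [1, 3] / [2]
  Insert 7 (step 4): P = [1, 4, 7] / [6];  Q = [1, 3, 4] / [2]
  Insert 3 (step 5): P = [1, 3, 7] / [4] / [6];  Q = [1, 3, 4] / [2] / [5]
  Insert 5 (step 6): P = [1, 3, 5] / [4, 7] / [6];  Q = [1, 3, 4] / [2, 6] / [5]
  Insert 2 (step 7): P = [1, 2, 5] / [3, 7] / [4] / [6];  Q = [1, 3, 4] / [2, 6] / [5] / [7]
  Insert 8 (step 8): P = [1, 2, 5, 8] / [3, 7] / [4] / [6];  Q = [1, 3, 4, 8] / [2, 6] / [5] / [7]
Final shape: (4, 2, 1, 1).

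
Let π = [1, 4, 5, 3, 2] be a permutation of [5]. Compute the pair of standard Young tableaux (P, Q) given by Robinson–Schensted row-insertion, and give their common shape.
P = [1, 2, 5] / [3] / [4];  Q = [1, 2, 3] / [4] / [5];  common shape = (3, 1, 1)

Row-insert the values π_1, π_2, … into P one at a time, bumping the leftmost entry strictly greater than the inserted value down to the next row. The recording tableau Q records, in position (i, j), the step at which that cell was added to P.
  Insert 1 (step 1): P = [1];  Q = [1]
  Insert 4 (step 2): P = [1, 4];  Q = [1, 2]
  Insert 5 (step 3): P = [1, 4, 5];  Q = [1, 2, 3]
  Insert 3 (step 4): P = [1, 3, 5] / [4];  Q = [1, 2, 3] / [4]
  Insert 2 (step 5): P = [1, 2, 5] / [3] / [4];  Q = [1, 2, 3] / [4] / [5]
Final shape: (3, 1, 1).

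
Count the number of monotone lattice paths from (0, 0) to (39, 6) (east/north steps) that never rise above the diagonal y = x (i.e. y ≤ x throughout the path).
Number of paths = 6923301

By the reflection principle (André's argument), the number of monotone paths to (39, 6) with n ≤ m that never go above y = x is C(45, 39) − C(45, 40) = 8145060 − 1221759 = 6923301.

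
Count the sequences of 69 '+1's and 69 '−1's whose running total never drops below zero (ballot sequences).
C_69 = 337485502510215975556783793455058624700

These ballot sequences are counted by the Catalan number C_n = (1/(n + 1)) · C(2n, n). For n = 69: C_69 = (1/70) · C(138, 69) = 23623985175715118288974865541854103729000/70 = 337485502510215975556783793455058624700.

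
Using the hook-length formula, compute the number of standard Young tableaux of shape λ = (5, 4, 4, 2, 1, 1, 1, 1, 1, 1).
# SYT of shape (5, 4, 4, 2, 1, 1, 1, 1, 1, 1) = 142849980

Hook-length formula: f^λ = n! / Π hook(c), product over all cells c of the Young diagram. For λ = (5, 4, 4, 2, 1, 1, 1, 1, 1, 1), n = 21 boxes. Hook lengths by row (left-to-right, top-to-bottom): [14, 7, 5, 4, 1]; [12, 5, 3, 2]; [11, 4, 2, 1]; [8, 1]; [6]; [5]; [4]; [3]; [2]; [1]. Product of hooks = 357654528000. So f^λ = 21! / 357654528000 = 51090942171709440000 / 357654528000 = 142849980.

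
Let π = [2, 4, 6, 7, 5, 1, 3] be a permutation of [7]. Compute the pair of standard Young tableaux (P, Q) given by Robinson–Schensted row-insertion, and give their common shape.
P = [1, 3, 5, 7] / [2, 4] / [6];  Q = [1, 2, 3, 4] / [5, 7] / [6];  common shape = (4, 2, 1)

Row-insert the values π_1, π_2, … into P one at a time, bumping the leftmost entry strictly greater than the inserted value down to the next row. The recording tableau Q records, in position (i, j), the step at which that cell was added to P.
  Insert 2 (step 1): P = [2];  Q = [1]
  Insert 4 (step 2): P = [2, 4];  Q = [1, 2]
  Insert 6 (step 3): P = [2, 4, 6];  Q = [1, 2, 3]
  Insert 7 (step 4): P = [2, 4, 6, 7];  Q = [1, 2, 3, 4]
  Insert 5 (step 5): P = [2, 4, 5, 7] / [6];  Q = [1, 2, 3, 4] / [5]
  Insert 1 (step 6): P = [1, 4, 5, 7] / [2] / [6];  Q = [1, 2, 3, 4] / [5] / [6]
  Insert 3 (step 7): P = [1, 3, 5, 7] / [2, 4] / [6];  Q = [1, 2, 3, 4] / [5, 7] / [6]
Final shape: (4, 2, 1).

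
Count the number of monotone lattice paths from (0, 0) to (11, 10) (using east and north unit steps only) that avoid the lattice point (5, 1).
Number of paths = 322686

Total paths from (0, 0) to (11, 10): C(21, 11) = 352716. Paths through (5, 1): (paths (0, 0) → (5, 1)) × (paths (5, 1) → (11, 10)) = C(6, 5) · C(15, 6) = 6 · 5005 = 30030. Avoidance count = 352716 − 30030 = 322686.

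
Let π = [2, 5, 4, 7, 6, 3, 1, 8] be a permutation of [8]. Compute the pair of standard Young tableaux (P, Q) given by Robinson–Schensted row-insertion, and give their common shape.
P = [1, 3, 6, 8] / [2, 7] / [4] / [5];  Q = [1, 2, 4, 8] / [3, 5] / [6] / [7];  common shape = (4, 2, 1, 1)

Row-insert the values π_1, π_2, … into P one at a time, bumping the leftmost entry strictly greater than the inserted value down to the next row. The recording tableau Q records, in position (i, j), the step at which that cell was added to P.
  Insert 2 (step 1): P = [2];  Q = [1]
  Insert 5 (step 2): P = [2, 5];  Q = [1, 2]
  Insert 4 (step 3): P = [2, 4] / [5];  Q = [1, 2] / [3]
  Insert 7 (step 4): P = [2, 4, 7] / [5];  Q = [1, 2, 4] / [3]
  Insert 6 (step 5): P = [2, 4, 6] / [5, 7];  Q = [1, 2, 4] / [3, 5]
  Insert 3 (step 6): P = [2, 3, 6] / [4, 7] / [5];  Q = [1, 2, 4] / [3, 5] / [6]
  Insert 1 (step 7): P = [1, 3, 6] / [2, 7] / [4] / [5];  Q = [1, 2, 4] / [3, 5] / [6] / [7]
  Insert 8 (step 8): P = [1, 3, 6, 8] / [2, 7] / [4] / [5];  Q = [1, 2, 4, 8] / [3, 5] / [6] / [7]
Final shape: (4, 2, 1, 1).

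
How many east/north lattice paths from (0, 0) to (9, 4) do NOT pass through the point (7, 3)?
Number of paths = 355

Total paths from (0, 0) to (9, 4): C(13, 9) = 715. Paths through (7, 3): (paths (0, 0) → (7, 3)) × (paths (7, 3) → (9, 4)) = C(10, 7) · C(3, 2) = 120 · 3 = 360. Avoidance count = 715 − 360 = 355.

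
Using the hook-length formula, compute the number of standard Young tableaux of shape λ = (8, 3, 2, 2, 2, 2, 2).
# SYT of shape (8, 3, 2, 2, 2, 2, 2) = 69070320

Hook-length formula: f^λ = n! / Π hook(c), product over all cells c of the Young diagram. For λ = (8, 3, 2, 2, 2, 2, 2), n = 21 boxes. Hook lengths by row (left-to-right, top-to-bottom): [14, 13, 7, 5, 4, 3, 2, 1]; [8, 7, 1]; [6, 5]; [5, 4]; [4, 3]; [3, 2]; [2, 1]. Product of hooks = 739694592000. So f^λ = 21! / 739694592000 = 51090942171709440000 / 739694592000 = 69070320.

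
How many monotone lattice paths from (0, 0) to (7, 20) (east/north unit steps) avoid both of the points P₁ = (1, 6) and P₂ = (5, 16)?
Number of paths = 416580

Inclusion–exclusion. Total paths: C(27, 7) = 888030. Through P₁: C(7, 1)·C(20, 6) = 271320. Through P₂: C(21, 5)·C(6, 2) = 305235. Since P₁ is strictly southwest of P₂, a monotone path through both must visit P₁ then P₂; paths through both = C(7, 1)·C(14, 4)·C(6, 2) = 105105. Avoid both = 888030 − 271320 − 305235 + 105105 = 416580.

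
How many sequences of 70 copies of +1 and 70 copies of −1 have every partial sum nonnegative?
C_70 = 1321422108420282270489942177190229544600

These ballot sequences are counted by the Catalan number C_n = (1/(n + 1)) · C(2n, n). For n = 70: C_70 = (1/71) · C(140, 70) = 93820969697840041204785894580506297666600/71 = 1321422108420282270489942177190229544600.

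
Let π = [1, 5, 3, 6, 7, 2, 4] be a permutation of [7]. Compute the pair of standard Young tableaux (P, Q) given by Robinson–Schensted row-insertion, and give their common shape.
P = [1, 2, 4, 7] / [3, 6] / [5];  Q = [1, 2, 4, 5] / [3, 7] / [6];  common shape = (4, 2, 1)

Row-insert the values π_1, π_2, … into P one at a time, bumping the leftmost entry strictly greater than the inserted value down to the next row. The recording tableau Q records, in position (i, j), the step at which that cell was added to P.
  Insert 1 (step 1): P = [1];  Q = [1]
  Insert 5 (step 2): P = [1, 5];  Q = [1, 2]
  Insert 3 (step 3): P = [1, 3] / [5];  Q = [1, 2] / [3]
  Insert 6 (step 4): P = [1, 3, 6] / [5];  Q = [1, 2, 4] / [3]
  Insert 7 (step 5): P = [1, 3, 6, 7] / [5];  Q = [1, 2, 4, 5] / [3]
  Insert 2 (step 6): P = [1, 2, 6, 7] / [3] / [5];  Q = [1, 2, 4, 5] / [3] / [6]
  Insert 4 (step 7): P = [1, 2, 4, 7] / [3, 6] / [5];  Q = [1, 2, 4, 5] / [3, 7] / [6]
Final shape: (4, 2, 1).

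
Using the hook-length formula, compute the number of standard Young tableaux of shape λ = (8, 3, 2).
# SYT of shape (8, 3, 2) = 3432

Hook-length formula: f^λ = n! / Π hook(c), product over all cells c of the Young diagram. For λ = (8, 3, 2), n = 13 boxes. Hook lengths by row (left-to-right, top-to-bottom): [10, 9, 7, 5, 4, 3, 2, 1]; [4, 3, 1]; [2, 1]. Product of hooks = 1814400. So f^λ = 13! / 1814400 = 6227020800 / 1814400 = 3432.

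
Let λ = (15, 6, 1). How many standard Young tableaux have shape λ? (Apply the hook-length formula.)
# SYT of shape (15, 6, 1) = 601920

Hook-length formula: f^λ = n! / Π hook(c), product over all cells c of the Young diagram. For λ = (15, 6, 1), n = 22 boxes. Hook lengths by row (left-to-right, top-to-bottom): [17, 15, 14, 13, 12, 11, 9, 8, 7, 6, 5, 4, 3, 2, 1]; [7, 5, 4, 3, 2, 1]; [1]. Product of hooks = 1867358997504000. So f^λ = 22! / 1867358997504000 = 1124000727777607680000 / 1867358997504000 = 601920.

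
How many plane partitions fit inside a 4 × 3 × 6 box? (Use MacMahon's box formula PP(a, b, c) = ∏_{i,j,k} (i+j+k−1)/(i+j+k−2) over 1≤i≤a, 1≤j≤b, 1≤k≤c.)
PP(4, 3, 6) = 457380

Evaluate the triple product over i = 1..4, j = 1..3, k = 1..6. The factors are (2/1) · (3/2) · (4/3) · (5/4) · (6/5) · (7/6) · (3/2) · (4/3) · … (72 factors total). The numerators and denominators telescope so the product is an integer; carrying out the multiplication exactly gives PP(4, 3, 6) = 457380.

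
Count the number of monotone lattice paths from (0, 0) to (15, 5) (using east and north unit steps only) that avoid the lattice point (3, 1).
Number of paths = 8224

Total paths from (0, 0) to (15, 5): C(20, 15) = 15504. Paths through (3, 1): (paths (0, 0) → (3, 1)) × (paths (3, 1) → (15, 5)) = C(4, 3) · C(16, 12) = 4 · 1820 = 7280. Avoidance count = 15504 − 7280 = 8224.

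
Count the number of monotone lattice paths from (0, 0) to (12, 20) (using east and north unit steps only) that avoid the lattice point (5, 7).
Number of paths = 164397000

Total paths from (0, 0) to (12, 20): C(32, 12) = 225792840. Paths through (5, 7): (paths (0, 0) → (5, 7)) × (paths (5, 7) → (12, 20)) = C(12, 5) · C(20, 7) = 792 · 77520 = 61395840. Avoidance count = 225792840 − 61395840 = 164397000.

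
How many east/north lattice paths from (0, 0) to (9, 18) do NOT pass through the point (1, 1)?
Number of paths = 2523675

Total paths from (0, 0) to (9, 18): C(27, 9) = 4686825. Paths through (1, 1): (paths (0, 0) → (1, 1)) × (paths (1, 1) → (9, 18)) = C(2, 1) · C(25, 8) = 2 · 1081575 = 2163150. Avoidance count = 4686825 − 2163150 = 2523675.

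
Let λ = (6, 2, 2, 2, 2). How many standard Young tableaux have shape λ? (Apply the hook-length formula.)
# SYT of shape (6, 2, 2, 2, 2) = 14014

Hook-length formula: f^λ = n! / Π hook(c), product over all cells c of the Young diagram. For λ = (6, 2, 2, 2, 2), n = 14 boxes. Hook lengths by row (left-to-right, top-to-bottom): [10, 9, 4, 3, 2, 1]; [5, 4]; [4, 3]; [3, 2]; [2, 1]. Product of hooks = 6220800. So f^λ = 14! / 6220800 = 87178291200 / 6220800 = 14014.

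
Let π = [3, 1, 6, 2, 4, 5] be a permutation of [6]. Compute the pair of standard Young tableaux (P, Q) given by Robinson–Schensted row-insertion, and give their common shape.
P = [1, 2, 4, 5] / [3, 6];  Q = [1, 3, 5, 6] / [2, 4];  common shape = (4, 2)

Row-insert the values π_1, π_2, … into P one at a time, bumping the leftmost entry strictly greater than the inserted value down to the next row. The recording tableau Q records, in position (i, j), the step at which that cell was added to P.
  Insert 3 (step 1): P = [3];  Q = [1]
  Insert 1 (step 2): P = [1] / [3];  Q = [1] / [2]
  Insert 6 (step 3): P = [1, 6] / [3];  Q = [1, 3] / [2]
  Insert 2 (step 4): P = [1, 2] / [3, 6];  Q = [1, 3] / [2, 4]
  Insert 4 (step 5): P = [1, 2, 4] / [3, 6];  Q = [1, 3, 5] / [2, 4]
  Insert 5 (step 6): P = [1, 2, 4, 5] / [3, 6];  Q = [1, 3, 5, 6] / [2, 4]
Final shape: (4, 2).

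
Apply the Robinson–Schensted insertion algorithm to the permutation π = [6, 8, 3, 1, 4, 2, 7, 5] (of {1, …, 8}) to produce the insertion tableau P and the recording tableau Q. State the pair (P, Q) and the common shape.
P = [1, 2, 5] / [3, 4, 7] / [6, 8];  Q = [1, 2, 7] / [3, 5, 8] / [4, 6];  common shape = (3, 3, 2)

Row-insert the values π_1, π_2, … into P one at a time, bumping the leftmost entry strictly greater than the inserted value down to the next row. The recording tableau Q records, in position (i, j), the step at which that cell was added to P.
  Insert 6 (step 1): P = [6];  Q = [1]
  Insert 8 (step 2): P = [6, 8];  Q = [1, 2]
  Insert 3 (step 3): P = [3, 8] / [6];  Q = [1, 2] / [3]
  Insert 1 (step 4): P = [1, 8] / [3] / [6];  Q = [1, 2] / [3] / [4]
  Insert 4 (step 5): P = [1, 4] / [3, 8] / [6];  Q = [1, 2] / [3, 5] / [4]
  Insert 2 (step 6): P = [1, 2] / [3, 4] / [6, 8];  Q = [1, 2] / [3, 5] / [4, 6]
  Insert 7 (step 7): P = [1, 2, 7] / [3, 4] / [6, 8];  Q = [1, 2, 7] / [3, 5] / [4, 6]
  Insert 5 (step 8): P = [1, 2, 5] / [3, 4, 7] / [6, 8];  Q = [1, 2, 7] / [3, 5, 8] / [4, 6]
Final shape: (3, 3, 2).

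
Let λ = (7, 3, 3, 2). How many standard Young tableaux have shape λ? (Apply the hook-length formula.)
# SYT of shape (7, 3, 3, 2) = 90090

Hook-length formula: f^λ = n! / Π hook(c), product over all cells c of the Young diagram. For λ = (7, 3, 3, 2), n = 15 boxes. Hook lengths by row (left-to-right, top-to-bottom): [10, 9, 7, 4, 3, 2, 1]; [5, 4, 2]; [4, 3, 1]; [2, 1]. Product of hooks = 14515200. So f^λ = 15! / 14515200 = 1307674368000 / 14515200 = 90090.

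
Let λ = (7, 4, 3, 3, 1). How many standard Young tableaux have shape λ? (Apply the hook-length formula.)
# SYT of shape (7, 4, 3, 3, 1) = 8019648

Hook-length formula: f^λ = n! / Π hook(c), product over all cells c of the Young diagram. For λ = (7, 4, 3, 3, 1), n = 18 boxes. Hook lengths by row (left-to-right, top-to-bottom): [11, 9, 8, 5, 3, 2, 1]; [7, 5, 4, 1]; [5, 3, 2]; [4, 2, 1]; [1]. Product of hooks = 798336000. So f^λ = 18! / 798336000 = 6402373705728000 / 798336000 = 8019648.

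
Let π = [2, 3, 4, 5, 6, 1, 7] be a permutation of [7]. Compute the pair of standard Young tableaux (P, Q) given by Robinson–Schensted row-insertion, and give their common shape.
P = [1, 3, 4, 5, 6, 7] / [2];  Q = [1, 2, 3, 4, 5, 7] / [6];  common shape = (6, 1)

Row-insert the values π_1, π_2, … into P one at a time, bumping the leftmost entry strictly greater than the inserted value down to the next row. The recording tableau Q records, in position (i, j), the step at which that cell was added to P.
  Insert 2 (step 1): P = [2];  Q = [1]
  Insert 3 (step 2): P = [2, 3];  Q = [1, 2]
  Insert 4 (step 3): P = [2, 3, 4];  Q = [1, 2, 3]
  Insert 5 (step 4): P = [2, 3, 4, 5];  Q = [1, 2, 3, 4]
  Insert 6 (step 5): P = [2, 3, 4, 5, 6];  Q = [1, 2, 3, 4, 5]
  Insert 1 (step 6): P = [1, 3, 4, 5, 6] / [2];  Q = [1, 2, 3, 4, 5] / [6]
  Insert 7 (step 7): P = [1, 3, 4, 5, 6, 7] / [2];  Q = [1, 2, 3, 4, 5, 7] / [6]
Final shape: (6, 1).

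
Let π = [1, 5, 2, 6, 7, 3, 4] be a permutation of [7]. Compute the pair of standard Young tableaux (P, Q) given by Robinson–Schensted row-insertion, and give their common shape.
P = [1, 2, 3, 4] / [5, 6, 7];  Q = [1, 2, 4, 5] / [3, 6, 7];  common shape = (4, 3)

Row-insert the values π_1, π_2, … into P one at a time, bumping the leftmost entry strictly greater than the inserted value down to the next row. The recording tableau Q records, in position (i, j), the step at which that cell was added to P.
  Insert 1 (step 1): P = [1];  Q = [1]
  Insert 5 (step 2): P = [1, 5];  Q = [1, 2]
  Insert 2 (step 3): P = [1, 2] / [5];  Q = [1, 2] / [3]
  Insert 6 (step 4): P = [1, 2, 6] / [5];  Q = [1, 2, 4] / [3]
  Insert 7 (step 5): P = [1, 2, 6, 7] / [5];  Q = [1, 2, 4, 5] / [3]
  Insert 3 (step 6): P = [1, 2, 3, 7] / [5, 6];  Q = [1, 2, 4, 5] / [3, 6]
  Insert 4 (step 7): P = [1, 2, 3, 4] / [5, 6, 7];  Q = [1, 2, 4, 5] / [3, 6, 7]
Final shape: (4, 3).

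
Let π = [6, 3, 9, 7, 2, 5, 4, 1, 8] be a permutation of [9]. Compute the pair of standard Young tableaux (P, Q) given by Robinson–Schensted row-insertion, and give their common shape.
P = [1, 4, 8] / [2, 5] / [3, 7] / [6] / [9];  Q = [1, 3, 9] / [2, 4] / [5, 6] / [7] / [8];  common shape = (3, 2, 2, 1, 1)

Row-insert the values π_1, π_2, … into P one at a time, bumping the leftmost entry strictly greater than the inserted value down to the next row. The recording tableau Q records, in position (i, j), the step at which that cell was added to P.
  Insert 6 (step 1): P = [6];  Q = [1]
  Insert 3 (step 2): P = [3] / [6];  Q = [1] / [2]
  Insert 9 (step 3): P = [3, 9] / [6];  Q = [1, 3] / [2]
  Insert 7 (step 4): P = [3, 7] / [6, 9];  Q = [1, 3] / [2, 4]
  Insert 2 (step 5): P = [2, 7] / [3, 9] / [6];  Q = [1, 3] / [2, 4] / [5]
  Insert 5 (step 6): P = [2, 5] / [3, 7] / [6, 9];  Q = [1, 3] / [2, 4] / [5, 6]
  Insert 4 (step 7): P = [2, 4] / [3, 5] / [6, 7] / [9];  Q = [1, 3] / [2, 4] / [5, 6] / [7]
  Insert 1 (step 8): P = [1, 4] / [2, 5] / [3, 7] / [6] / [9];  Q = [1, 3] / [2, 4] / [5, 6] / [7] / [8]
  Insert 8 (step 9): P = [1, 4, 8] / [2, 5] / [3, 7] / [6] / [9];  Q = [1, 3, 9] / [2, 4] / [5, 6] / [7] / [8]
Final shape: (3, 2, 2, 1, 1).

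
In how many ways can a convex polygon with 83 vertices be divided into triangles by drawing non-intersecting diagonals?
C_81 = 4462290049988320482463241297506133183499654740

These polygon triangulations are counted by the Catalan number C_n = (1/(n + 1)) · C(2n, n). For n = 81: C_81 = (1/82) · C(162, 81) = 365907784099042279561985786395502921046971688680/82 = 4462290049988320482463241297506133183499654740.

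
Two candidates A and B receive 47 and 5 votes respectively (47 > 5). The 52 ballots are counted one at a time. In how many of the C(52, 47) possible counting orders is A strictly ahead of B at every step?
Strict-lead orderings = 2099160

Total orderings of the 52 votes with 47 for A: C(52, 47) = 2598960. By the Bertrand ballot formula (Cycle Lemma / reflection principle), the number of orderings in which A is strictly ahead of B throughout is (p − q)/(p + q) · C(p + q, p) = (47 − 5)/(47 + 5) · 2598960 = 2099160.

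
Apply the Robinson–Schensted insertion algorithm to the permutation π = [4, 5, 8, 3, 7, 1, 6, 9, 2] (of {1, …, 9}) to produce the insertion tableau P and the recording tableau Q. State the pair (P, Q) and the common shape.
P = [1, 2, 6, 9] / [3, 5] / [4, 7] / [8];  Q = [1, 2, 3, 8] / [4, 5] / [6, 7] / [9];  common shape = (4, 2, 2, 1)

Row-insert the values π_1, π_2, … into P one at a time, bumping the leftmost entry strictly greater than the inserted value down to the next row. The recording tableau Q records, in position (i, j), the step at which that cell was added to P.
  Insert 4 (step 1): P = [4];  Q = [1]
  Insert 5 (step 2): P = [4, 5];  Q = [1, 2]
  Insert 8 (step 3): P = [4, 5, 8];  Q = [1, 2, 3]
  Insert 3 (step 4): P = [3, 5, 8] / [4];  Q = [1, 2, 3] / [4]
  Insert 7 (step 5): P = [3, 5, 7] / [4, 8];  Q = [1, 2, 3] / [4, 5]
  Insert 1 (step 6): P = [1, 5, 7] / [3, 8] / [4];  Q = [1, 2, 3] / [4, 5] / [6]
  Insert 6 (step 7): P = [1, 5, 6] / [3, 7] / [4, 8];  Q = [1, 2, 3] / [4, 5] / [6, 7]
  Insert 9 (step 8): P = [1, 5, 6, 9] / [3, 7] / [4, 8];  Q = [1, 2, 3, 8] / [4, 5] / [6, 7]
  Insert 2 (step 9): P = [1, 2, 6, 9] / [3, 5] / [4, 7] / [8];  Q = [1, 2, 3, 8] / [4, 5] / [6, 7] / [9]
Final shape: (4, 2, 2, 1).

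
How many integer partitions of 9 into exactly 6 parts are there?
p(9, 6 parts) = 3

Partitions of n into exactly k parts ↔ partitions of n − k into at most k parts (subtract 1 from each part). For n = 9, k = 6, the partitions are: 4+1+1+1+1+1, 3+2+1+1+1+1, 2+2+2+1+1+1. Count = 3.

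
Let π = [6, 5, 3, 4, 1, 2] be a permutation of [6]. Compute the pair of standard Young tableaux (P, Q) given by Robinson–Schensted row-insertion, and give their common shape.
P = [1, 2] / [3, 4] / [5] / [6];  Q = [1, 4] / [2, 6] / [3] / [5];  common shape = (2, 2, 1, 1)

Row-insert the values π_1, π_2, … into P one at a time, bumping the leftmost entry strictly greater than the inserted value down to the next row. The recording tableau Q records, in position (i, j), the step at which that cell was added to P.
  Insert 6 (step 1): P = [6];  Q = [1]
  Insert 5 (step 2): P = [5] / [6];  Q = [1] / [2]
  Insert 3 (step 3): P = [3] / [5] / [6];  Q = [1] / [2] / [3]
  Insert 4 (step 4): P = [3, 4] / [5] / [6];  Q = [1, 4] / [2] / [3]
  Insert 1 (step 5): P = [1, 4] / [3] / [5] / [6];  Q = [1, 4] / [2] / [3] / [5]
  Insert 2 (step 6): P = [1, 2] / [3, 4] / [5] / [6];  Q = [1, 4] / [2, 6] / [3] / [5]
Final shape: (2, 2, 1, 1).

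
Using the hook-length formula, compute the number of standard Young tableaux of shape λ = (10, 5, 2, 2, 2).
# SYT of shape (10, 5, 2, 2, 2) = 95931000

Hook-length formula: f^λ = n! / Π hook(c), product over all cells c of the Young diagram. For λ = (10, 5, 2, 2, 2), n = 21 boxes. Hook lengths by row (left-to-right, top-to-bottom): [14, 13, 9, 8, 7, 5, 4, 3, 2, 1]; [8, 7, 3, 2, 1]; [4, 3]; [3, 2]; [2, 1]. Product of hooks = 532580106240. So f^λ = 21! / 532580106240 = 51090942171709440000 / 532580106240 = 95931000.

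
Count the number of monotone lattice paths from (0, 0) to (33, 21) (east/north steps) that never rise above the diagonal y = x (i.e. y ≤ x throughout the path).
Number of paths = 198954083924505

By the reflection principle (André's argument), the number of monotone paths to (33, 21) with n ≤ m that never go above y = x is C(54, 33) − C(54, 34) = 520341450264090 − 321387366339585 = 198954083924505.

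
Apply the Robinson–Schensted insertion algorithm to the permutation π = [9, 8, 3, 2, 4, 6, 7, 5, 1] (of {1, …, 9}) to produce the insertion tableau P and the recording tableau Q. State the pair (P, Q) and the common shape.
P = [1, 4, 5, 7] / [2, 6] / [3] / [8] / [9];  Q = [1, 5, 6, 7] / [2, 8] / [3] / [4] / [9];  common shape = (4, 2, 1, 1, 1)

Row-insert the values π_1, π_2, … into P one at a time, bumping the leftmost entry strictly greater than the inserted value down to the next row. The recording tableau Q records, in position (i, j), the step at which that cell was added to P.
  Insert 9 (step 1): P = [9];  Q = [1]
  Insert 8 (step 2): P = [8] / [9];  Q = [1] / [2]
  Insert 3 (step 3): P = [3] / [8] / [9];  Q = [1] / [2] / [3]
  Insert 2 (step 4): P = [2] / [3] / [8] / [9];  Q = [1] / [2] / [3] / [4]
  Insert 4 (step 5): P = [2, 4] / [3] / [8] / [9];  Q = [1, 5] / [2] / [3] / [4]
  Insert 6 (step 6): P = [2, 4, 6] / [3] / [8] / [9];  Q = [1, 5, 6] / [2] / [3] / [4]
  Insert 7 (step 7): P = [2, 4, 6, 7] / [3] / [8] / [9];  Q = [1, 5, 6, 7] / [2] / [3] / [4]
  Insert 5 (step 8): P = [2, 4, 5, 7] / [3, 6] / [8] / [9];  Q = [1, 5, 6, 7] / [2, 8] / [3] / [4]
  Insert 1 (step 9): P = [1, 4, 5, 7] / [2, 6] / [3] / [8] / [9];  Q = [1, 5, 6, 7] / [2, 8] / [3] / [4] / [9]
Final shape: (4, 2, 1, 1, 1).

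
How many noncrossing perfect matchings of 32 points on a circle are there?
C_16 = 35357670

These noncrossing handshakes are counted by the Catalan number C_n = (1/(n + 1)) · C(2n, n). For n = 16: C_16 = (1/17) · C(32, 16) = 601080390/17 = 35357670.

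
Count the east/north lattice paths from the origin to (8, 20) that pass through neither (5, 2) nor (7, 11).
Number of paths = 2773485

Inclusion–exclusion. Total paths: C(28, 8) = 3108105. Through P₁: C(7, 5)·C(21, 3) = 27930. Through P₂: C(18, 7)·C(10, 1) = 318240. Since P₁ is strictly southwest of P₂, a monotone path through both must visit P₁ then P₂; paths through both = C(7, 5)·C(11, 2)·C(10, 1) = 11550. Avoid both = 3108105 − 27930 − 318240 + 11550 = 2773485.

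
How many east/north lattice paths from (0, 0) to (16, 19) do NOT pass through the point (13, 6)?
Number of paths = 4044735030

Total paths from (0, 0) to (16, 19): C(35, 16) = 4059928950. Paths through (13, 6): (paths (0, 0) → (13, 6)) × (paths (13, 6) → (16, 19)) = C(19, 13) · C(16, 3) = 27132 · 560 = 15193920. Avoidance count = 4059928950 − 15193920 = 4044735030.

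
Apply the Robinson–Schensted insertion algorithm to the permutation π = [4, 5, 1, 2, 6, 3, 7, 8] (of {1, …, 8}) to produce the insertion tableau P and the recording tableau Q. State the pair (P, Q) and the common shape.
P = [1, 2, 3, 7, 8] / [4, 5, 6];  Q = [1, 2, 5, 7, 8] / [3, 4, 6];  common shape = (5, 3)

Row-insert the values π_1, π_2, … into P one at a time, bumping the leftmost entry strictly greater than the inserted value down to the next row. The recording tableau Q records, in position (i, j), the step at which that cell was added to P.
  Insert 4 (step 1): P = [4];  Q = [1]
  Insert 5 (step 2): P = [4, 5];  Q = [1, 2]
  Insert 1 (step 3): P = [1, 5] / [4];  Q = [1, 2] / [3]
  Insert 2 (step 4): P = [1, 2] / [4, 5];  Q = [1, 2] / [3, 4]
  Insert 6 (step 5): P = [1, 2, 6] / [4, 5];  Q = [1, 2, 5] / [3, 4]
  Insert 3 (step 6): P = [1, 2, 3] / [4, 5, 6];  Q = [1, 2, 5] / [3, 4, 6]
  Insert 7 (step 7): P = [1, 2, 3, 7] / [4, 5, 6];  Q = [1, 2, 5, 7] / [3, 4, 6]
  Insert 8 (step 8): P = [1, 2, 3, 7, 8] / [4, 5, 6];  Q = [1, 2, 5, 7, 8] / [3, 4, 6]
Final shape: (5, 3).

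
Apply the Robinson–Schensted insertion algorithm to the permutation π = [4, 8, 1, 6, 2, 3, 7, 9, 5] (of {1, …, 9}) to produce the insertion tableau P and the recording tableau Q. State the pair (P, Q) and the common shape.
P = [1, 2, 3, 5, 9] / [4, 6, 7] / [8];  Q = [1, 2, 6, 7, 8] / [3, 4, 9] / [5];  common shape = (5, 3, 1)

Row-insert the values π_1, π_2, … into P one at a time, bumping the leftmost entry strictly greater than the inserted value down to the next row. The recording tableau Q records, in position (i, j), the step at which that cell was added to P.
  Insert 4 (step 1): P = [4];  Q = [1]
  Insert 8 (step 2): P = [4, 8];  Q = [1, 2]
  Insert 1 (step 3): P = [1, 8] / [4];  Q = [1, 2] / [3]
  Insert 6 (step 4): P = [1, 6] / [4, 8];  Q = [1, 2] / [3, 4]
  Insert 2 (step 5): P = [1, 2] / [4, 6] / [8];  Q = [1, 2] / [3, 4] / [5]
  Insert 3 (step 6): P = [1, 2, 3] / [4, 6] / [8];  Q = [1, 2, 6] / [3, 4] / [5]
  Insert 7 (step 7): P = [1, 2, 3, 7] / [4, 6] / [8];  Q = [1, 2, 6, 7] / [3, 4] / [5]
  Insert 9 (step 8): P = [1, 2, 3, 7, 9] / [4, 6] / [8];  Q = [1, 2, 6, 7, 8] / [3, 4] / [5]
  Insert 5 (step 9): P = [1, 2, 3, 5, 9] / [4, 6, 7] / [8];  Q = [1, 2, 6, 7, 8] / [3, 4, 9] / [5]
Final shape: (5, 3, 1).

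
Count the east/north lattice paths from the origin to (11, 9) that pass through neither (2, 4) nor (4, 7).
Number of paths = 131450

Inclusion–exclusion. Total paths: C(20, 11) = 167960. Through P₁: C(6, 2)·C(14, 9) = 30030. Through P₂: C(11, 4)·C(9, 7) = 11880. Since P₁ is strictly southwest of P₂, a monotone path through both must visit P₁ then P₂; paths through both = C(6, 2)·C(5, 2)·C(9, 7) = 5400. Avoid both = 167960 − 30030 − 11880 + 5400 = 131450.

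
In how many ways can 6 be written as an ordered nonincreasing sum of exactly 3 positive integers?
p(6, 3 parts) = 3

Partitions of n into exactly k parts ↔ partitions of n − k into at most k parts (subtract 1 from each part). For n = 6, k = 3, the partitions are: 4+1+1, 3+2+1, 2+2+2. Count = 3.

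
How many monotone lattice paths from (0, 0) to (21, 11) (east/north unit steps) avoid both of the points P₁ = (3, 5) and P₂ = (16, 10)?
Number of paths = 92495542

Inclusion–exclusion. Total paths: C(32, 21) = 129024480. Through P₁: C(8, 3)·C(24, 18) = 7537376. Through P₂: C(26, 16)·C(6, 5) = 31870410. Since P₁ is strictly southwest of P₂, a monotone path through both must visit P₁ then P₂; paths through both = C(8, 3)·C(18, 13)·C(6, 5) = 2878848. Avoid both = 129024480 − 7537376 − 31870410 + 2878848 = 92495542.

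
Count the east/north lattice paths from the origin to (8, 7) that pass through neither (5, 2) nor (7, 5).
Number of paths = 3513

Inclusion–exclusion. Total paths: C(15, 8) = 6435. Through P₁: C(7, 5)·C(8, 3) = 1176. Through P₂: C(12, 7)·C(3, 1) = 2376. Since P₁ is strictly southwest of P₂, a monotone path through both must visit P₁ then P₂; paths through both = C(7, 5)·C(5, 2)·C(3, 1) = 630. Avoid both = 6435 − 1176 − 2376 + 630 = 3513.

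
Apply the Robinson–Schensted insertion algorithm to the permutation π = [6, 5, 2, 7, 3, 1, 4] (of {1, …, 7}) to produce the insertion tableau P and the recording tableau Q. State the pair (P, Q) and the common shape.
P = [1, 3, 4] / [2, 7] / [5] / [6];  Q = [1, 4, 7] / [2, 5] / [3] / [6];  common shape = (3, 2, 1, 1)

Row-insert the values π_1, π_2, … into P one at a time, bumping the leftmost entry strictly greater than the inserted value down to the next row. The recording tableau Q records, in position (i, j), the step at which that cell was added to P.
  Insert 6 (step 1): P = [6];  Q = [1]
  Insert 5 (step 2): P = [5] / [6];  Q = [1] / [2]
  Insert 2 (step 3): P = [2] / [5] / [6];  Q = [1] / [2] / [3]
  Insert 7 (step 4): P = [2, 7] / [5] / [6];  Q = [1, 4] / [2] / [3]
  Insert 3 (step 5): P = [2, 3] / [5, 7] / [6];  Q = [1, 4] / [2, 5] / [3]
  Insert 1 (step 6): P = [1, 3] / [2, 7] / [5] / [6];  Q = [1, 4] / [2, 5] / [3] / [6]
  Insert 4 (step 7): P = [1, 3, 4] / [2, 7] / [5] / [6];  Q = [1, 4, 7] / [2, 5] / [3] / [6]
Final shape: (3, 2, 1, 1).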